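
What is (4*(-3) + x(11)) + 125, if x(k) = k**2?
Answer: 234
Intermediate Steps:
(4*(-3) + x(11)) + 125 = (4*(-3) + 11**2) + 125 = (-12 + 121) + 125 = 109 + 125 = 234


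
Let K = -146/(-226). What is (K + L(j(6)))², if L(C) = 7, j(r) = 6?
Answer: 746496/12769 ≈ 58.462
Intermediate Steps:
K = 73/113 (K = -146*(-1/226) = 73/113 ≈ 0.64602)
(K + L(j(6)))² = (73/113 + 7)² = (864/113)² = 746496/12769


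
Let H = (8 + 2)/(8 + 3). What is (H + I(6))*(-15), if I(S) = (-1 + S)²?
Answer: -4275/11 ≈ -388.64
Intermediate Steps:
H = 10/11 ≈ 0.90909
(H + I(6))*(-15) = (10/11 + (-1 + 6)²)*(-15) = (10/11 + 5²)*(-15) = (10/11 + 25)*(-15) = (285/11)*(-15) = -4275/11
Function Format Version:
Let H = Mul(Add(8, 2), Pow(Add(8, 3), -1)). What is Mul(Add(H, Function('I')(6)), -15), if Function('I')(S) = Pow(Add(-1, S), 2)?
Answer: Rational(-4275, 11) ≈ -388.64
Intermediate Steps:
H = Rational(10, 11) (H = Mul(10, Pow(11, -1)) = Mul(10, Rational(1, 11)) = Rational(10, 11) ≈ 0.90909)
Mul(Add(H, Function('I')(6)), -15) = Mul(Add(Rational(10, 11), Pow(Add(-1, 6), 2)), -15) = Mul(Add(Rational(10, 11), Pow(5, 2)), -15) = Mul(Add(Rational(10, 11), 25), -15) = Mul(Rational(285, 11), -15) = Rational(-4275, 11)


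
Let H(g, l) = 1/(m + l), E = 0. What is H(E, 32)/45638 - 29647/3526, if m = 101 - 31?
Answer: -69004517323/8206898988 ≈ -8.4081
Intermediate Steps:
m = 70
H(g, l) = 1/(70 + l)
H(E, 32)/45638 - 29647/3526 = 1/((70 + 32)*45638) - 29647/3526 = (1/45638)/102 - 29647*1/3526 = (1/102)*(1/45638) - 29647/3526 = 1/4655076 - 29647/3526 = -69004517323/8206898988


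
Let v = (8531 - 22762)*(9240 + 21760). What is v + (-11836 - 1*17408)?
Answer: -441190244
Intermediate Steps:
v = -441161000 (v = -14231*31000 = -441161000)
v + (-11836 - 1*17408) = -441161000 + (-11836 - 1*17408) = -441161000 + (-11836 - 17408) = -441161000 - 29244 = -441190244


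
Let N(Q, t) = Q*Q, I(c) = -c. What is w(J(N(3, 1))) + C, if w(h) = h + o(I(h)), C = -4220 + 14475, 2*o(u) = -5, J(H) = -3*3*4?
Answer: 20433/2 ≈ 10217.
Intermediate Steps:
N(Q, t) = Q²
J(H) = -36 (J(H) = -9*4 = -36)
o(u) = -5/2 (o(u) = (½)*(-5) = -5/2)
C = 10255
w(h) = -5/2 + h (w(h) = h - 5/2 = -5/2 + h)
w(J(N(3, 1))) + C = (-5/2 - 36) + 10255 = -77/2 + 10255 = 20433/2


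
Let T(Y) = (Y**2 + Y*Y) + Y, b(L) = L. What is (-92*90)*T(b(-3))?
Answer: -124200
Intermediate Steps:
T(Y) = Y + 2*Y**2 (T(Y) = (Y**2 + Y**2) + Y = 2*Y**2 + Y = Y + 2*Y**2)
(-92*90)*T(b(-3)) = (-92*90)*(-3*(1 + 2*(-3))) = -(-24840)*(1 - 6) = -(-24840)*(-5) = -8280*15 = -124200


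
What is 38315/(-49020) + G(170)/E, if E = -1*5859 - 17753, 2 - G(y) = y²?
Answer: 25594309/57873012 ≈ 0.44225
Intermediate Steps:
G(y) = 2 - y²
E = -23612 (E = -5859 - 17753 = -23612)
38315/(-49020) + G(170)/E = 38315/(-49020) + (2 - 1*170²)/(-23612) = 38315*(-1/49020) + (2 - 1*28900)*(-1/23612) = -7663/9804 + (2 - 28900)*(-1/23612) = -7663/9804 - 28898*(-1/23612) = -7663/9804 + 14449/11806 = 25594309/57873012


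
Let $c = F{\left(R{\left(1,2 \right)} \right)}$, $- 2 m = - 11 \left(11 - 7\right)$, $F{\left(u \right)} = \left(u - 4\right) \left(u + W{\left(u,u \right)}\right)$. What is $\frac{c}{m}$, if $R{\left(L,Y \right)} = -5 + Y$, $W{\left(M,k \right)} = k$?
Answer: $\frac{21}{11} \approx 1.9091$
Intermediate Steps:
$F{\left(u \right)} = 2 u \left(-4 + u\right)$ ($F{\left(u \right)} = \left(u - 4\right) \left(u + u\right) = \left(-4 + u\right) 2 u = 2 u \left(-4 + u\right)$)
$m = 22$ ($m = - \frac{\left(-11\right) \left(11 - 7\right)}{2} = - \frac{\left(-11\right) 4}{2} = \left(- \frac{1}{2}\right) \left(-44\right) = 22$)
$c = 42$ ($c = 2 \left(-5 + 2\right) \left(-4 + \left(-5 + 2\right)\right) = 2 \left(-3\right) \left(-4 - 3\right) = 2 \left(-3\right) \left(-7\right) = 42$)
$\frac{c}{m} = \frac{42}{22} = 42 \cdot \frac{1}{22} = \frac{21}{11}$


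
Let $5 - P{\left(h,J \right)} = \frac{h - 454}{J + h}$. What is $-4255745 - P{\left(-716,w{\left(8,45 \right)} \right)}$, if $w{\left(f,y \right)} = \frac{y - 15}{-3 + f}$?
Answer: $- \frac{302158133}{71} \approx -4.2557 \cdot 10^{6}$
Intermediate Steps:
$w{\left(f,y \right)} = \frac{-15 + y}{-3 + f}$
$P{\left(h,J \right)} = 5 - \frac{-454 + h}{J + h}$ ($P{\left(h,J \right)} = 5 - \frac{h - 454}{J + h} = 5 - \frac{-454 + h}{J + h}$)
$-4255745 - P{\left(-716,w{\left(8,45 \right)} \right)} = -4255745 - \frac{454 + 4 \left(-716\right) + 5 \frac{-15 + 45}{-3 + 8}}{\frac{-15 + 45}{-3 + 8} - 716} = -4255745 - \frac{454 - 2864 + 5 \cdot \frac{1}{5} \cdot 30}{\frac{1}{5} \cdot 30 - 716} = -4255745 - \frac{454 - 2864 + 5 \cdot 6}{6 - 716} = -4255745 - \frac{454 - 2864 + 30}{-710} = -4255745 - \left(- \frac{1}{710}\right) \left(-2380\right) = -4255745 - \frac{238}{71} = - \frac{302158133}{71}$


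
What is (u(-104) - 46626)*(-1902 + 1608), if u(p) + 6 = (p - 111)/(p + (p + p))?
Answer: 712899481/52 ≈ 1.3710e+7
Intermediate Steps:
u(p) = -6 + (-111 + p)/(3*p) (u(p) = -6 + (p - 111)/(p + (p + p)) = -6 + (-111 + p)/(p + 2*p) = -6 + (-111 + p)/((3*p)) = -6 + (-111 + p)*(1/(3*p)) = -6 + (-111 + p)/(3*p))
(u(-104) - 46626)*(-1902 + 1608) = ((-17/3 - 37/(-104)) - 46626)*(-1902 + 1608) = ((-17/3 - 37*(-1/104)) - 46626)*(-294) = ((-17/3 + 37/104) - 46626)*(-294) = (-1657/312 - 46626)*(-294) = -14548969/312*(-294) = 712899481/52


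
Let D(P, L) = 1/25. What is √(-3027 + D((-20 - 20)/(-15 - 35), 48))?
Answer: I*√75674/5 ≈ 55.018*I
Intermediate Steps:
D(P, L) = 1/25
√(-3027 + D((-20 - 20)/(-15 - 35), 48)) = √(-3027 + 1/25) = √(-75674/25) = I*√75674/5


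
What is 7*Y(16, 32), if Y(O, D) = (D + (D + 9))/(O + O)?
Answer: 511/32 ≈ 15.969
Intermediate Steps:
Y(O, D) = (9 + 2*D)/(2*O) (Y(O, D) = (D + (9 + D))/((2*O)) = (9 + 2*D)*(1/(2*O)) = (9 + 2*D)/(2*O))
7*Y(16, 32) = 7*((9/2 + 32)/16) = 7*((1/16)*(73/2)) = 7*(73/32) = 511/32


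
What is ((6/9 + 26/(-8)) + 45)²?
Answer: 259081/144 ≈ 1799.2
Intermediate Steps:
((6/9 + 26/(-8)) + 45)² = ((6*(⅑) + 26*(-⅛)) + 45)² = ((⅔ - 13/4) + 45)² = (-31/12 + 45)² = (509/12)² = 259081/144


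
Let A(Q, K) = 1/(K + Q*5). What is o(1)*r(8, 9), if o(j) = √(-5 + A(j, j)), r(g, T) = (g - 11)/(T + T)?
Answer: -I*√174/36 ≈ -0.36641*I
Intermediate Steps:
A(Q, K) = 1/(K + 5*Q)
r(g, T) = (-11 + g)/(2*T) (r(g, T) = (-11 + g)/((2*T)) = (-11 + g)*(1/(2*T)) = (-11 + g)/(2*T))
o(j) = √(-5 + 1/(6*j)) (o(j) = √(-5 + 1/(j + 5*j)) = √(-5 + 1/(6*j)))
o(1)*r(8, 9) = (√(-180 + 6/1)/6)*((½)*(-11 + 8)/9) = (√(-180 + 6*1)/6)*((½)*(⅑)*(-3)) = (√(-180 + 6)/6)*(-⅙) = (√(-174)/6)*(-⅙) = ((I*√174)/6)*(-⅙) = (I*√174/6)*(-⅙) = -I*√174/36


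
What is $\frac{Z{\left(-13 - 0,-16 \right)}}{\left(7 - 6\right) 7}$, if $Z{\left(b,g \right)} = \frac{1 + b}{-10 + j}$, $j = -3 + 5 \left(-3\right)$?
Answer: $\frac{3}{49} \approx 0.061224$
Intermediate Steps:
$j = -18$ ($j = -3 - 15 = -18$)
$Z{\left(b,g \right)} = - \frac{1}{28} - \frac{b}{28}$ ($Z{\left(b,g \right)} = \frac{1 + b}{-10 - 18} = \frac{1 + b}{-28} = \left(1 + b\right) \left(- \frac{1}{28}\right) = - \frac{1}{28} - \frac{b}{28}$)
$\frac{Z{\left(-13 - 0,-16 \right)}}{\left(7 - 6\right) 7} = \frac{- \frac{1}{28} - \frac{-13 - 0}{28}}{\left(7 - 6\right) 7} = \frac{- \frac{1}{28} - \frac{-13 + 0}{28}}{1 \cdot 7} = \frac{- \frac{1}{28} - - \frac{13}{28}}{7} = \left(- \frac{1}{28} + \frac{13}{28}\right) \frac{1}{7} = \frac{3}{7} \cdot \frac{1}{7} = \frac{3}{49}$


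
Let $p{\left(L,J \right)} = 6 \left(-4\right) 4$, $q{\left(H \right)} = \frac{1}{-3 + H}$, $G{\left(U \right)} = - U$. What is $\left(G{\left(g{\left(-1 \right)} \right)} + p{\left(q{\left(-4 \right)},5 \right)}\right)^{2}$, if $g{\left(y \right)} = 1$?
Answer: $9409$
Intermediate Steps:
$p{\left(L,J \right)} = -96$ ($p{\left(L,J \right)} = \left(-24\right) 4 = -96$)
$\left(G{\left(g{\left(-1 \right)} \right)} + p{\left(q{\left(-4 \right)},5 \right)}\right)^{2} = \left(\left(-1\right) 1 - 96\right)^{2} = \left(-1 - 96\right)^{2} = \left(-97\right)^{2} = 9409$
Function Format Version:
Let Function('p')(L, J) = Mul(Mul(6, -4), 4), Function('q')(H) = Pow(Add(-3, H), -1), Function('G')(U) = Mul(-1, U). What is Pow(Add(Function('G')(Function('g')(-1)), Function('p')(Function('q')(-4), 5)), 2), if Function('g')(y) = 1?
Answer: 9409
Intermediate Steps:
Function('p')(L, J) = -96 (Function('p')(L, J) = Mul(-24, 4) = -96)
Pow(Add(Function('G')(Function('g')(-1)), Function('p')(Function('q')(-4), 5)), 2) = Pow(Add(Mul(-1, 1), -96), 2) = Pow(Add(-1, -96), 2) = Pow(-97, 2) = 9409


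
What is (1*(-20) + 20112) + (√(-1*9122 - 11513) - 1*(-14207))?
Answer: 34299 + I*√20635 ≈ 34299.0 + 143.65*I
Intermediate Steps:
(1*(-20) + 20112) + (√(-1*9122 - 11513) - 1*(-14207)) = (-20 + 20112) + (√(-9122 - 11513) + 14207) = 20092 + (√(-20635) + 14207) = 20092 + (I*√20635 + 14207) = 20092 + (14207 + I*√20635) = 34299 + I*√20635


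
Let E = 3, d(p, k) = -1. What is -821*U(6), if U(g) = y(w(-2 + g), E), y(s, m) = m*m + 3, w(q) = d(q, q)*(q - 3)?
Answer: -9852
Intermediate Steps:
w(q) = 3 - q (w(q) = -(q - 3) = -(-3 + q) = 3 - q)
y(s, m) = 3 + m**2 (y(s, m) = m**2 + 3 = 3 + m**2)
U(g) = 12 (U(g) = 3 + 3**2 = 3 + 9 = 12)
-821*U(6) = -821*12 = -9852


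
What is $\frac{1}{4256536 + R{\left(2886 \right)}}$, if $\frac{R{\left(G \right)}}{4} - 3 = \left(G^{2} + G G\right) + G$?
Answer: $\frac{1}{70900060} \approx 1.4104 \cdot 10^{-8}$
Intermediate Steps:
$R{\left(G \right)} = 12 + 4 G + 8 G^{2}$ ($R{\left(G \right)} = 12 + 4 \left(\left(G^{2} + G G\right) + G\right) = 12 + 4 \left(\left(G^{2} + G^{2}\right) + G\right) = 12 + 4 \left(2 G^{2} + G\right) = 12 + 4 \left(G + 2 G^{2}\right) = 12 + \left(4 G + 8 G^{2}\right) = 12 + 4 G + 8 G^{2}$)
$\frac{1}{4256536 + R{\left(2886 \right)}} = \frac{1}{4256536 + \left(12 + 4 \cdot 2886 + 8 \cdot 2886^{2}\right)} = \frac{1}{4256536 + \left(12 + 11544 + 8 \cdot 8328996\right)} = \frac{1}{4256536 + \left(12 + 11544 + 66631968\right)} = \frac{1}{4256536 + 66643524} = \frac{1}{70900060}$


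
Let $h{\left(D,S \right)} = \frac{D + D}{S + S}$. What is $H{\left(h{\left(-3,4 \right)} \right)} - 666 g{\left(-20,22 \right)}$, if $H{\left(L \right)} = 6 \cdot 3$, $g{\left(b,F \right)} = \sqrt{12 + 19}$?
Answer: $18 - 666 \sqrt{31} \approx -3690.1$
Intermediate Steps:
$h{\left(D,S \right)} = \frac{D}{S}$ ($h{\left(D,S \right)} = \frac{2 D}{2 S} = 2 D \frac{1}{2 S} = \frac{D}{S}$)
$g{\left(b,F \right)} = \sqrt{31}$
$H{\left(L \right)} = 18$
$H{\left(h{\left(-3,4 \right)} \right)} - 666 g{\left(-20,22 \right)} = 18 - 666 \sqrt{31}$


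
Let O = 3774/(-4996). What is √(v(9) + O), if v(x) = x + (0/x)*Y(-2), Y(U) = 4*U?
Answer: √51446310/2498 ≈ 2.8713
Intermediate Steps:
O = -1887/2498 (O = 3774*(-1/4996) = -1887/2498 ≈ -0.75540)
v(x) = x (v(x) = x + (0/x)*(4*(-2)) = x + 0*(-8) = x + 0 = x)
√(v(9) + O) = √(9 - 1887/2498) = √(20595/2498) = √51446310/2498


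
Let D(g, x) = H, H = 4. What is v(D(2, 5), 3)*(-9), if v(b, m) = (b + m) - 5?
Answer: -18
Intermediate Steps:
D(g, x) = 4
v(b, m) = -5 + b + m
v(D(2, 5), 3)*(-9) = (-5 + 4 + 3)*(-9) = 2*(-9) = -18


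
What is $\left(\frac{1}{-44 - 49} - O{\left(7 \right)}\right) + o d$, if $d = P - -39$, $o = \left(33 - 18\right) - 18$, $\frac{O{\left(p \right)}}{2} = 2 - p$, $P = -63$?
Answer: $\frac{7625}{93} \approx 81.989$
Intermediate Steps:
$O{\left(p \right)} = 4 - 2 p$ ($O{\left(p \right)} = 2 \left(2 - p\right) = 4 - 2 p$)
$o = -3$ ($o = 15 - 18 = -3$)
$d = -24$ ($d = -63 - -39 = -63 + 39 = -24$)
$\left(\frac{1}{-44 - 49} - O{\left(7 \right)}\right) + o d = \left(\frac{1}{-44 - 49} - \left(4 - 14\right)\right) - -72 = \left(\frac{1}{-93} - \left(4 - 14\right)\right) + 72 = \left(- \frac{1}{93} - -10\right) + 72 = \left(- \frac{1}{93} + 10\right) + 72 = \frac{929}{93} + 72 = \frac{7625}{93}$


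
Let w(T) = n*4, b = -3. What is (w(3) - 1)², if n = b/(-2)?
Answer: 25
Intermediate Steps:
n = 3/2 (n = -3/(-2) = -3*(-½) = 3/2 ≈ 1.5000)
w(T) = 6 (w(T) = (3/2)*4 = 6)
(w(3) - 1)² = (6 - 1)² = 5² = 25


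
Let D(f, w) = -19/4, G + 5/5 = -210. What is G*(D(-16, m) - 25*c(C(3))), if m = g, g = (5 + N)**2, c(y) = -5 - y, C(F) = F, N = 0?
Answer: -164791/4 ≈ -41198.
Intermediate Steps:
G = -211 (G = -1 - 210 = -211)
g = 25 (g = (5 + 0)**2 = 5**2 = 25)
m = 25
D(f, w) = -19/4 (D(f, w) = -19*1/4 = -19/4)
G*(D(-16, m) - 25*c(C(3))) = -211*(-19/4 - 25*(-5 - 1*3)) = -211*(-19/4 - 25*(-5 - 3)) = -211*(-19/4 - 25*(-8)) = -211*(-19/4 + 200) = -211*781/4 = -164791/4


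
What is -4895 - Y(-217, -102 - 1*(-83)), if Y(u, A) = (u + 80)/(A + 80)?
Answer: -298458/61 ≈ -4892.8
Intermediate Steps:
Y(u, A) = (80 + u)/(80 + A)
-4895 - Y(-217, -102 - 1*(-83)) = -4895 - (80 - 217)/(80 + (-102 - 1*(-83))) = -4895 - (-137)/(80 + (-102 + 83)) = -4895 - (-137)/(80 - 19) = -4895 - (-137)/61 = -4895 - 1*(-137/61) = -4895 + 137/61 = -298458/61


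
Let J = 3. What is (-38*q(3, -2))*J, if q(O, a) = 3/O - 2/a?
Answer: -228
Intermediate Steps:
q(O, a) = -2/a + 3/O
(-38*q(3, -2))*J = -38*(-2/(-2) + 3/3)*3 = -38*(-2*(-1/2) + 3*(1/3))*3 = -38*(1 + 1)*3 = -38*2*3 = -76*3 = -228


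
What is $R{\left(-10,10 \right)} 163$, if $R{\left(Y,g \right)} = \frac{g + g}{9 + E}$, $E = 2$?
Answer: $\frac{3260}{11} \approx 296.36$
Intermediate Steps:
$R{\left(Y,g \right)} = \frac{2 g}{11}$ ($R{\left(Y,g \right)} = \frac{g + g}{9 + 2} = \frac{2 g}{11}$)
$R{\left(-10,10 \right)} 163 = \frac{2}{11} \cdot 10 \cdot 163 = \frac{20}{11} \cdot 163 = \frac{3260}{11}$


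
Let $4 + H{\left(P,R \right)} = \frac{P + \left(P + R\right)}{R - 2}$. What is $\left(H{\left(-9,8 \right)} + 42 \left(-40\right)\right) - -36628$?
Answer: $\frac{104827}{3} \approx 34942.0$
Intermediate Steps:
$H{\left(P,R \right)} = -4 + \frac{R + 2 P}{-2 + R}$ ($H{\left(P,R \right)} = -4 + \frac{P + \left(P + R\right)}{R - 2} = -4 + \frac{R + 2 P}{-2 + R}$)
$\left(H{\left(-9,8 \right)} + 42 \left(-40\right)\right) - -36628 = \left(\frac{8 - 24 + 2 \left(-9\right)}{-2 + 8} + 42 \left(-40\right)\right) - -36628 = \left(\frac{8 - 24 - 18}{6} - 1680\right) + 36628 = \left(\frac{1}{6} \left(-34\right) - 1680\right) + 36628 = \left(- \frac{17}{3} - 1680\right) + 36628 = - \frac{5057}{3} + 36628 = \frac{104827}{3}$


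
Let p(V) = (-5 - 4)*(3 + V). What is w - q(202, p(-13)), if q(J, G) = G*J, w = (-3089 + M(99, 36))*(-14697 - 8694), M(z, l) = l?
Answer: 71394543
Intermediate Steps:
p(V) = -27 - 9*V (p(V) = -9*(3 + V) = -27 - 9*V)
w = 71412723 (w = (-3089 + 36)*(-14697 - 8694) = -3053*(-23391) = 71412723)
w - q(202, p(-13)) = 71412723 - (-27 - 9*(-13))*202 = 71412723 - (-27 + 117)*202 = 71412723 - 90*202 = 71412723 - 1*18180 = 71412723 - 18180 = 71394543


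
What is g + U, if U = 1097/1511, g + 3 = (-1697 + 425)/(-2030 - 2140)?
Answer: -2067688/1050145 ≈ -1.9690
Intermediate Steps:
g = -1873/695 (g = -3 + (-1697 + 425)/(-2030 - 2140) = -3 - 1272/(-4170) = -3 - 1272*(-1/4170) = -3 + 212/695 = -1873/695 ≈ -2.6950)
U = 1097/1511 (U = 1097*(1/1511) = 1097/1511 ≈ 0.72601)
g + U = -1873/695 + 1097/1511 = -2067688/1050145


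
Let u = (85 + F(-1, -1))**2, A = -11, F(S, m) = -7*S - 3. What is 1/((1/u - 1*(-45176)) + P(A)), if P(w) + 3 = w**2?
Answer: 7921/358773775 ≈ 2.2078e-5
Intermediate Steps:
F(S, m) = -3 - 7*S
u = 7921 (u = (85 + (-3 - 7*(-1)))**2 = (85 + (-3 + 7))**2 = (85 + 4)**2 = 89**2 = 7921)
P(w) = -3 + w**2
1/((1/u - 1*(-45176)) + P(A)) = 1/((1/7921 - 1*(-45176)) + (-3 + (-11)**2)) = 1/((1/7921 + 45176) + (-3 + 121)) = 1/(357839097/7921 + 118) = 1/(358773775/7921) = 7921/358773775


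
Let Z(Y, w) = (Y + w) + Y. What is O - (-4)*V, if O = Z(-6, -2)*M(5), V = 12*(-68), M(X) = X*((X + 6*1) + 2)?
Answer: -4174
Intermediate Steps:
Z(Y, w) = w + 2*Y
M(X) = X*(8 + X) (M(X) = X*((X + 6) + 2) = X*((6 + X) + 2) = X*(8 + X))
V = -816
O = -910 (O = (-2 + 2*(-6))*(5*(8 + 5)) = (-2 - 12)*(5*13) = -14*65 = -910)
O - (-4)*V = -910 - (-4)*(-816) = -910 - 1*3264 = -910 - 3264 = -4174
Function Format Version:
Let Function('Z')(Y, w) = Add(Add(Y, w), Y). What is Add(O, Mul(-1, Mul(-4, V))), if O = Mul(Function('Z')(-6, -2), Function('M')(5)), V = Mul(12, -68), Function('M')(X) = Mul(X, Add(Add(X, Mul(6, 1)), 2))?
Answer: -4174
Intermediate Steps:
Function('Z')(Y, w) = Add(w, Mul(2, Y))
Function('M')(X) = Mul(X, Add(8, X)) (Function('M')(X) = Mul(X, Add(Add(X, 6), 2)) = Mul(X, Add(Add(6, X), 2)) = Mul(X, Add(8, X)))
V = -816
O = -910 (O = Mul(Add(-2, Mul(2, -6)), Mul(5, Add(8, 5))) = Mul(Add(-2, -12), Mul(5, 13)) = Mul(-14, 65) = -910)
Add(O, Mul(-1, Mul(-4, V))) = Add(-910, Mul(-1, Mul(-4, -816))) = Add(-910, Mul(-1, 3264)) = Add(-910, -3264) = -4174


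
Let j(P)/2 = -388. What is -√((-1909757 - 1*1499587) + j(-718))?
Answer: -2*I*√852530 ≈ -1846.7*I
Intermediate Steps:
j(P) = -776 (j(P) = 2*(-388) = -776)
-√((-1909757 - 1*1499587) + j(-718)) = -√((-1909757 - 1*1499587) - 776) = -√((-1909757 - 1499587) - 776) = -√(-3409344 - 776) = -√(-3410120) = -2*I*√852530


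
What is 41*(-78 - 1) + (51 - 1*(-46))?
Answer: -3142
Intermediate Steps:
41*(-78 - 1) + (51 - 1*(-46)) = 41*(-79) + (51 + 46) = -3239 + 97 = -3142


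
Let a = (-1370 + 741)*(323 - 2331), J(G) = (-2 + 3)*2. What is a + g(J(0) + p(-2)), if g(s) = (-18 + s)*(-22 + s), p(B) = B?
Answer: 1263428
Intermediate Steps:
J(G) = 2 (J(G) = 1*2 = 2)
g(s) = (-22 + s)*(-18 + s)
a = 1263032 (a = -629*(-2008) = 1263032)
a + g(J(0) + p(-2)) = 1263032 + (396 + (2 - 2)² - 40*(2 - 2)) = 1263032 + (396 + 0² - 40*0) = 1263032 + (396 + 0 + 0) = 1263032 + 396 = 1263428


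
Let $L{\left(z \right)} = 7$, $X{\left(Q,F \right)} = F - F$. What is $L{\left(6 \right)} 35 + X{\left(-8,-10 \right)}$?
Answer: $245$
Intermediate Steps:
$X{\left(Q,F \right)} = 0$
$L{\left(6 \right)} 35 + X{\left(-8,-10 \right)} = 7 \cdot 35 + 0 = 245 + 0 = 245$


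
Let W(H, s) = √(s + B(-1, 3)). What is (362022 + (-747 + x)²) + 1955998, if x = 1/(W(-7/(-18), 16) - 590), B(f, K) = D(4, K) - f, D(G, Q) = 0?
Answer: 348465085093825078/121161774889 + 520037182*√17/121161774889 ≈ 2.8760e+6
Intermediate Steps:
B(f, K) = -f (B(f, K) = 0 - f = -f)
W(H, s) = √(1 + s) (W(H, s) = √(s - 1*(-1)) = √(s + 1) = √(1 + s))
x = 1/(-590 + √17) (x = 1/(√(1 + 16) - 590) = 1/(√17 - 590) = 1/(-590 + √17) ≈ -0.0017068)
(362022 + (-747 + x)²) + 1955998 = (362022 + (-747 + (-590/348083 - √17/348083))²) + 1955998 = (362022 + (-260018591/348083 - √17/348083)²) + 1955998 = 2318020 + (-260018591/348083 - √17/348083)²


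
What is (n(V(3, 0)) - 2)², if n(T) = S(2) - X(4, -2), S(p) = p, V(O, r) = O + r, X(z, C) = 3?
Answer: 9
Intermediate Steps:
n(T) = -1 (n(T) = 2 - 1*3 = 2 - 3 = -1)
(n(V(3, 0)) - 2)² = (-1 - 2)² = (-3)² = 9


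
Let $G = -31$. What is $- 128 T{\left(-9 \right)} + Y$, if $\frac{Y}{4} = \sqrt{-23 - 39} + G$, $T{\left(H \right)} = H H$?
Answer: $-10492 + 4 i \sqrt{62} \approx -10492.0 + 31.496 i$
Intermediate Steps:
$T{\left(H \right)} = H^{2}$
$Y = -124 + 4 i \sqrt{62}$ ($Y = 4 \left(\sqrt{-23 - 39} - 31\right) = 4 \left(\sqrt{-62} - 31\right) = 4 \left(i \sqrt{62} - 31\right) = 4 \left(-31 + i \sqrt{62}\right) = -124 + 4 i \sqrt{62} \approx -124.0 + 31.496 i$)
$- 128 T{\left(-9 \right)} + Y = - 128 \left(-9\right)^{2} - \left(124 - 4 i \sqrt{62}\right) = \left(-128\right) 81 - \left(124 - 4 i \sqrt{62}\right) = -10368 - \left(124 - 4 i \sqrt{62}\right) = -10492 + 4 i \sqrt{62}$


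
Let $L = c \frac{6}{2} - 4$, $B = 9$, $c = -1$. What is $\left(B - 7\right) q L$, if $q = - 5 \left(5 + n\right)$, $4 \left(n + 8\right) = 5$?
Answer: $- \frac{245}{2} \approx -122.5$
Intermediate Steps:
$n = - \frac{27}{4}$ ($n = -8 + \frac{1}{4} \cdot 5 = -8 + \frac{5}{4} = - \frac{27}{4} \approx -6.75$)
$q = \frac{35}{4}$ ($q = - 5 \left(5 - \frac{27}{4}\right) = \left(-5\right) \left(- \frac{7}{4}\right) = \frac{35}{4} \approx 8.75$)
$L = -7$ ($L = - \frac{6}{2} - 4 = \left(-1\right) 3 - 4 = -3 - 4 = -7$)
$\left(B - 7\right) q L = \left(9 - 7\right) \frac{35}{4} \left(-7\right) = 2 \cdot \frac{35}{4} \left(-7\right) = \frac{35}{2} \left(-7\right) = - \frac{245}{2}$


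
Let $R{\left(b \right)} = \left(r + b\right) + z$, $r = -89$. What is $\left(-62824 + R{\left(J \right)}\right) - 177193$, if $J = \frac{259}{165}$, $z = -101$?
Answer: $- \frac{39633896}{165} \approx -2.4021 \cdot 10^{5}$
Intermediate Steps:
$J = \frac{259}{165}$ ($J = 259 \cdot \frac{1}{165} = \frac{259}{165} \approx 1.5697$)
$R{\left(b \right)} = -190 + b$ ($R{\left(b \right)} = \left(-89 + b\right) - 101 = -190 + b$)
$\left(-62824 + R{\left(J \right)}\right) - 177193 = \left(-62824 + \left(-190 + \frac{259}{165}\right)\right) - 177193 = \left(-62824 - \frac{31091}{165}\right) - 177193 = - \frac{10397051}{165} - 177193 = - \frac{39633896}{165}$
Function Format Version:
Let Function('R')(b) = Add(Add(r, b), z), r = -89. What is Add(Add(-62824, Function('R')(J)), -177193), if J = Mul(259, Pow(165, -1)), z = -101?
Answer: Rational(-39633896, 165) ≈ -2.4021e+5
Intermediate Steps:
J = Rational(259, 165) (J = Mul(259, Rational(1, 165)) = Rational(259, 165) ≈ 1.5697)
Function('R')(b) = Add(-190, b) (Function('R')(b) = Add(Add(-89, b), -101) = Add(-190, b))
Add(Add(-62824, Function('R')(J)), -177193) = Add(Add(-62824, Add(-190, Rational(259, 165))), -177193) = Add(Add(-62824, Rational(-31091, 165)), -177193) = Add(Rational(-10397051, 165), -177193) = Rational(-39633896, 165)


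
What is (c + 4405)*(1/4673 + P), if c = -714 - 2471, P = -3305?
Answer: -18842002080/4673 ≈ -4.0321e+6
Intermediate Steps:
c = -3185
(c + 4405)*(1/4673 + P) = (-3185 + 4405)*(1/4673 - 3305) = 1220*(1/4673 - 3305) = 1220*(-15444264/4673) = -18842002080/4673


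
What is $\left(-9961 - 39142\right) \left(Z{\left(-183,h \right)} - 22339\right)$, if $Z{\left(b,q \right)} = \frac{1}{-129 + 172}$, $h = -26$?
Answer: $\frac{47167163328}{43} \approx 1.0969 \cdot 10^{9}$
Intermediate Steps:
$Z{\left(b,q \right)} = \frac{1}{43}$
$\left(-9961 - 39142\right) \left(Z{\left(-183,h \right)} - 22339\right) = \left(-9961 - 39142\right) \left(\frac{1}{43} - 22339\right) = \left(-49103\right) \left(- \frac{960576}{43}\right) = \frac{47167163328}{43}$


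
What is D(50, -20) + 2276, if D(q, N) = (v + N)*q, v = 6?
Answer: 1576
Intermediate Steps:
D(q, N) = q*(6 + N) (D(q, N) = (6 + N)*q = q*(6 + N))
D(50, -20) + 2276 = 50*(6 - 20) + 2276 = 50*(-14) + 2276 = -700 + 2276 = 1576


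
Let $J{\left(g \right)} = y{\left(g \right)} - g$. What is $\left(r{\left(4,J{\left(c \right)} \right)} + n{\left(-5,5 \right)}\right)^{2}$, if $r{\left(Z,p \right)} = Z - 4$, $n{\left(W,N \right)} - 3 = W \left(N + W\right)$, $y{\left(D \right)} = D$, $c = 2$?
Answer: $9$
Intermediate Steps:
$J{\left(g \right)} = 0$ ($J{\left(g \right)} = g - g = 0$)
$n{\left(W,N \right)} = 3 + W \left(N + W\right)$
$r{\left(Z,p \right)} = -4 + Z$ ($r{\left(Z,p \right)} = Z - 4 = -4 + Z$)
$\left(r{\left(4,J{\left(c \right)} \right)} + n{\left(-5,5 \right)}\right)^{2} = \left(\left(-4 + 4\right) + \left(3 + \left(-5\right)^{2} + 5 \left(-5\right)\right)\right)^{2} = \left(0 + \left(3 + 25 - 25\right)\right)^{2} = \left(0 + 3\right)^{2} = 3^{2} = 9$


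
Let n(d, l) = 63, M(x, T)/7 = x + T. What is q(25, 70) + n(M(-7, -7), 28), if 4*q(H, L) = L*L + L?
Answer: 2611/2 ≈ 1305.5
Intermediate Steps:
q(H, L) = L/4 + L²/4 (q(H, L) = (L*L + L)/4 = (L² + L)/4 = (L + L²)/4 = L/4 + L²/4)
M(x, T) = 7*T + 7*x (M(x, T) = 7*(x + T) = 7*(T + x) = 7*T + 7*x)
q(25, 70) + n(M(-7, -7), 28) = (¼)*70*(1 + 70) + 63 = (¼)*70*71 + 63 = 2485/2 + 63 = 2611/2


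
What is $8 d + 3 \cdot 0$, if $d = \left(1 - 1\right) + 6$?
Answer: $48$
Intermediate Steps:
$d = 6$ ($d = 0 + 6 = 6$)
$8 d + 3 \cdot 0 = 8 \cdot 6 + 3 \cdot 0 = 48 + 0 = 48$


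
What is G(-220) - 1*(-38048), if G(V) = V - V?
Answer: 38048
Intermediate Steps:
G(V) = 0
G(-220) - 1*(-38048) = 0 - 1*(-38048) = 0 + 38048 = 38048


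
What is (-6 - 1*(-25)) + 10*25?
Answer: 269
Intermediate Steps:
(-6 - 1*(-25)) + 10*25 = (-6 + 25) + 250 = 19 + 250 = 269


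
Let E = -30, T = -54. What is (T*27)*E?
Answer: 43740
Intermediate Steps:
(T*27)*E = -54*27*(-30) = -1458*(-30) = 43740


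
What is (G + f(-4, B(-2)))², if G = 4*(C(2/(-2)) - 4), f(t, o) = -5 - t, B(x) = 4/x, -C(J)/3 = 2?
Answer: 1681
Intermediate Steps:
C(J) = -6 (C(J) = -3*2 = -6)
G = -40 (G = 4*(-6 - 4) = 4*(-10) = -40)
(G + f(-4, B(-2)))² = (-40 + (-5 - 1*(-4)))² = (-40 + (-5 + 4))² = (-40 - 1)² = (-41)² = 1681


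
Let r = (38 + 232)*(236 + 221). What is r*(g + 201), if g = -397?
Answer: -24184440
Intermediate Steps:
r = 123390 (r = 270*457 = 123390)
r*(g + 201) = 123390*(-397 + 201) = 123390*(-196) = -24184440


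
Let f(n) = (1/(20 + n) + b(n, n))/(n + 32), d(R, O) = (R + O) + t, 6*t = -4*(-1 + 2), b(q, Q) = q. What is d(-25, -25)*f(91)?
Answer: -1535504/40959 ≈ -37.489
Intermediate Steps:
t = -⅔ (t = (-4*(-1 + 2))/6 = (-4*1)/6 = (⅙)*(-4) = -⅔ ≈ -0.66667)
d(R, O) = -⅔ + O + R (d(R, O) = (R + O) - ⅔ = (O + R) - ⅔ = -⅔ + O + R)
f(n) = (n + 1/(20 + n))/(32 + n) (f(n) = (1/(20 + n) + n)/(n + 32) = (n + 1/(20 + n))/(32 + n))
d(-25, -25)*f(91) = (-⅔ - 25 - 25)*((1 + 91² + 20*91)/(640 + 91² + 52*91)) = -152*(1 + 8281 + 1820)/(3*(640 + 8281 + 4732)) = -152*10102/(3*13653) = -152*10102/40959 = -152/3*10102/13653 = -1535504/40959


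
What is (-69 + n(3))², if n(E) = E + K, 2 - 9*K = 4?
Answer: 355216/81 ≈ 4385.4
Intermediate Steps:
K = -2/9 (K = 2/9 - ⅑*4 = 2/9 - 4/9 = -2/9 ≈ -0.22222)
n(E) = -2/9 + E (n(E) = E - 2/9 = -2/9 + E)
(-69 + n(3))² = (-69 + (-2/9 + 3))² = (-69 + 25/9)² = (-596/9)² = 355216/81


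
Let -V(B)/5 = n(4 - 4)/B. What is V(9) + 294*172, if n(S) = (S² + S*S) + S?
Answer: 50568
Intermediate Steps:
n(S) = S + 2*S² (n(S) = (S² + S²) + S = 2*S² + S = S + 2*S²)
V(B) = 0 (V(B) = -5*(4 - 4)*(1 + 2*(4 - 4))/B = -5*0*(1 + 2*0)/B = -5*0*(1 + 0)/B = -5*0*1/B = -0/B = -5*0 = 0)
V(9) + 294*172 = 0 + 294*172 = 0 + 50568 = 50568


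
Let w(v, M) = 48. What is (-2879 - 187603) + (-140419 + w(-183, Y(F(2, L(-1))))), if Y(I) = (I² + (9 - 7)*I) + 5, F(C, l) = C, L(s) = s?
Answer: -330853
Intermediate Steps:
Y(I) = 5 + I² + 2*I (Y(I) = (I² + 2*I) + 5 = 5 + I² + 2*I)
(-2879 - 187603) + (-140419 + w(-183, Y(F(2, L(-1))))) = (-2879 - 187603) + (-140419 + 48) = -190482 - 140371 = -330853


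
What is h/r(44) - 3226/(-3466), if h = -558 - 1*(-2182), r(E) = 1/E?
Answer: 123834861/1733 ≈ 71457.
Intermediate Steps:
h = 1624 (h = -558 + 2182 = 1624)
h/r(44) - 3226/(-3466) = 1624/(1/44) - 3226/(-3466) = 1624/(1/44) - 3226*(-1/3466) = 1624*44 + 1613/1733 = 71456 + 1613/1733 = 123834861/1733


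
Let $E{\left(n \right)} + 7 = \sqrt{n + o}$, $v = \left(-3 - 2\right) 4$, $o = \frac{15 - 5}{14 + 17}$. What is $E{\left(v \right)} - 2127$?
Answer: $-2134 + \frac{i \sqrt{18910}}{31} \approx -2134.0 + 4.4359 i$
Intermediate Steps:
$o = \frac{10}{31} \approx 0.32258$
$v = -20$ ($v = \left(-5\right) 4 = -20$)
$E{\left(n \right)} = -7 + \sqrt{\frac{10}{31} + n}$ ($E{\left(n \right)} = -7 + \sqrt{n + \frac{10}{31}} = -7 + \sqrt{\frac{10}{31} + n}$)
$E{\left(v \right)} - 2127 = \left(-7 + \frac{\sqrt{310 + 961 \left(-20\right)}}{31}\right) - 2127 = \left(-7 + \frac{\sqrt{310 - 19220}}{31}\right) - 2127 = \left(-7 + \frac{\sqrt{-18910}}{31}\right) - 2127 = \left(-7 + \frac{i \sqrt{18910}}{31}\right) - 2127 = -2134 + \frac{i \sqrt{18910}}{31}$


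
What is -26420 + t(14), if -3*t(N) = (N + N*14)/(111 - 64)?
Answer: -1241810/47 ≈ -26422.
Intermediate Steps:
t(N) = -5*N/47 (t(N) = -(N + N*14)/(3*(111 - 64)) = -(N + 14*N)/(3*47) = -15*N/(3*47) = -5*N/47)
-26420 + t(14) = -26420 - 5/47*14 = -26420 - 70/47 = -1241810/47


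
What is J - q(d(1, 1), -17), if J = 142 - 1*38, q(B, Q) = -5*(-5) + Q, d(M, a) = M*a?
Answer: 96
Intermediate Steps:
q(B, Q) = 25 + Q
J = 104 (J = 142 - 38 = 104)
J - q(d(1, 1), -17) = 104 - (25 - 17) = 104 - 1*8 = 104 - 8 = 96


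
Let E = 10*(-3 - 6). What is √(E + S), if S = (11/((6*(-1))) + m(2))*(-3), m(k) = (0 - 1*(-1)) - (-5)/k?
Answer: I*√95 ≈ 9.7468*I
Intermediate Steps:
m(k) = 1 + 5/k (m(k) = (0 + 1) + 5/k = 1 + 5/k)
E = -90 (E = 10*(-9) = -90)
S = -5 (S = (11/((6*(-1))) + (5 + 2)/2)*(-3) = (11/(-6) + (½)*7)*(-3) = (11*(-⅙) + 7/2)*(-3) = (-11/6 + 7/2)*(-3) = (5/3)*(-3) = -5)
√(E + S) = √(-90 - 5) = √(-95) = I*√95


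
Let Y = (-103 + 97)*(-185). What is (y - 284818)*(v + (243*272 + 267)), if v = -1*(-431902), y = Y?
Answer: -141361766620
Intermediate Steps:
Y = 1110 (Y = -6*(-185) = 1110)
y = 1110
v = 431902
(y - 284818)*(v + (243*272 + 267)) = (1110 - 284818)*(431902 + (243*272 + 267)) = -283708*(431902 + (66096 + 267)) = -283708*(431902 + 66363) = -283708*498265 = -141361766620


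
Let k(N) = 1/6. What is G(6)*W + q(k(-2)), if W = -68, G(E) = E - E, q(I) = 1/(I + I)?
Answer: 3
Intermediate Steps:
k(N) = ⅙ (k(N) = 1*(⅙) = ⅙)
q(I) = 1/(2*I)
G(E) = 0
G(6)*W + q(k(-2)) = 0*(-68) + 1/(2*(⅙)) = 0 + (½)*6 = 0 + 3 = 3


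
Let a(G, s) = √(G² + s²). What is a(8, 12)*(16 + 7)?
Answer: 92*√13 ≈ 331.71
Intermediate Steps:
a(8, 12)*(16 + 7) = √(8² + 12²)*(16 + 7) = √(64 + 144)*23 = √208*23 = (4*√13)*23 = 92*√13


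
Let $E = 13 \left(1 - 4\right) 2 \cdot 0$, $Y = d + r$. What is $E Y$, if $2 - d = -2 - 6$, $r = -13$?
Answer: $0$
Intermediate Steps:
$d = 10$ ($d = 2 - \left(-2 - 6\right) = 2 - -8 = 2 + 8 = 10$)
$Y = -3$ ($Y = 10 - 13 = -3$)
$E = 0$ ($E = 13 \left(\left(-3\right) 2\right) 0 = 13 \left(-6\right) 0 = \left(-78\right) 0 = 0$)
$E Y = 0 \left(-3\right) = 0$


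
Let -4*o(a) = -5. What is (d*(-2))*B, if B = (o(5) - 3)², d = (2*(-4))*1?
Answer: 49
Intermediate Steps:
d = -8 (d = -8*1 = -8)
o(a) = 5/4 (o(a) = -¼*(-5) = 5/4)
B = 49/16 (B = (5/4 - 3)² = (-7/4)² = 49/16 ≈ 3.0625)
(d*(-2))*B = -8*(-2)*(49/16) = 16*(49/16) = 49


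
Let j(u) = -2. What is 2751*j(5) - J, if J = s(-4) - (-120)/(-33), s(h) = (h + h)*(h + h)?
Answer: -61186/11 ≈ -5562.4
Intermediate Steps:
s(h) = 4*h² (s(h) = (2*h)*(2*h) = 4*h²)
J = 664/11 (J = 4*(-4)² - (-120)/(-33) = 4*16 - (-120)*(-1)/33 = 64 - 15*8/33 = 64 - 40/11 = 664/11 ≈ 60.364)
2751*j(5) - J = 2751*(-2) - 1*664/11 = -5502 - 664/11 = -61186/11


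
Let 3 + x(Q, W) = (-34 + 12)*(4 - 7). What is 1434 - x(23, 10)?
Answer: 1371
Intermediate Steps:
x(Q, W) = 63 (x(Q, W) = -3 + (-34 + 12)*(4 - 7) = -3 - 22*(-3) = -3 + 66 = 63)
1434 - x(23, 10) = 1434 - 1*63 = 1434 - 63 = 1371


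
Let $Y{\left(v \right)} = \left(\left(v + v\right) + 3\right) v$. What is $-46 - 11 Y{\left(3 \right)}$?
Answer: $-343$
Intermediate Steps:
$Y{\left(v \right)} = v \left(3 + 2 v\right)$ ($Y{\left(v \right)} = \left(2 v + 3\right) v = \left(3 + 2 v\right) v = v \left(3 + 2 v\right)$)
$-46 - 11 Y{\left(3 \right)} = -46 - 11 \cdot 3 \left(3 + 2 \cdot 3\right) = -46 - 11 \cdot 3 \left(3 + 6\right) = -46 - 11 \cdot 3 \cdot 9 = -46 - 297 = -343$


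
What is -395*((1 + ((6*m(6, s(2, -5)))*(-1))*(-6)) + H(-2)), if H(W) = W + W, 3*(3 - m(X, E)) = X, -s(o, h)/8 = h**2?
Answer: -13035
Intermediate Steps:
s(o, h) = -8*h**2
m(X, E) = 3 - X/3
H(W) = 2*W
-395*((1 + ((6*m(6, s(2, -5)))*(-1))*(-6)) + H(-2)) = -395*((1 + ((6*(3 - 1/3*6))*(-1))*(-6)) + 2*(-2)) = -395*((1 + ((6*(3 - 2))*(-1))*(-6)) - 4) = -395*((1 + ((6*1)*(-1))*(-6)) - 4) = -395*((1 + (6*(-1))*(-6)) - 4) = -395*((1 - 6*(-6)) - 4) = -395*((1 + 36) - 4) = -395*(37 - 4) = -395*33 = -13035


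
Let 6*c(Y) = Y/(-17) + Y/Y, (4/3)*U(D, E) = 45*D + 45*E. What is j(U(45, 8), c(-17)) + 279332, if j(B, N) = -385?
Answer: 278947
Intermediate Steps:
U(D, E) = 135*D/4 + 135*E/4 (U(D, E) = 3*(45*D + 45*E)/4 = 135*D/4 + 135*E/4)
c(Y) = ⅙ - Y/102 (c(Y) = (Y/(-17) + Y/Y)/6 = (Y*(-1/17) + 1)/6 = (-Y/17 + 1)/6 = (1 - Y/17)/6 = ⅙ - Y/102)
j(U(45, 8), c(-17)) + 279332 = -385 + 279332 = 278947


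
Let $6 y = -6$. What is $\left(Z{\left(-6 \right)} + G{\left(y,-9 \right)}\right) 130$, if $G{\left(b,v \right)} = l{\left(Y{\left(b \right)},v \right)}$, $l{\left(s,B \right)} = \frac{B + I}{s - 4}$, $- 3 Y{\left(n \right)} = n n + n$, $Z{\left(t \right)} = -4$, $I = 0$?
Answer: $- \frac{455}{2} \approx -227.5$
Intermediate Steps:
$y = -1$ ($y = \frac{1}{6} \left(-6\right) = -1$)
$Y{\left(n \right)} = - \frac{n}{3} - \frac{n^{2}}{3}$ ($Y{\left(n \right)} = - \frac{n n + n}{3} = - \frac{n^{2} + n}{3} = - \frac{n + n^{2}}{3} = - \frac{n}{3} - \frac{n^{2}}{3}$)
$l{\left(s,B \right)} = \frac{B}{-4 + s}$ ($l{\left(s,B \right)} = \frac{B + 0}{s - 4} = \frac{B}{-4 + s}$)
$G{\left(b,v \right)} = \frac{v}{-4 - \frac{b \left(1 + b\right)}{3}}$
$\left(Z{\left(-6 \right)} + G{\left(y,-9 \right)}\right) 130 = \left(-4 - - \frac{27}{12 - \left(1 - 1\right)}\right) 130 = \left(-4 - - \frac{27}{12 - 0}\right) 130 = \left(-4 - - \frac{27}{12 + 0}\right) 130 = \left(-4 - - \frac{27}{12}\right) 130 = \left(-4 - \left(-27\right) \frac{1}{12}\right) 130 = \left(-4 + \frac{9}{4}\right) 130 = \left(- \frac{7}{4}\right) 130 = - \frac{455}{2}$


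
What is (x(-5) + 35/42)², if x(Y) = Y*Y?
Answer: 24025/36 ≈ 667.36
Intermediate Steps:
x(Y) = Y²
(x(-5) + 35/42)² = ((-5)² + 35/42)² = (25 + 35*(1/42))² = (25 + ⅚)² = (155/6)² = 24025/36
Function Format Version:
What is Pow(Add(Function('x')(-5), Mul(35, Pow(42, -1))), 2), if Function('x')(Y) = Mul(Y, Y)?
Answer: Rational(24025, 36) ≈ 667.36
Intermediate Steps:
Function('x')(Y) = Pow(Y, 2)
Pow(Add(Function('x')(-5), Mul(35, Pow(42, -1))), 2) = Pow(Add(Pow(-5, 2), Mul(35, Pow(42, -1))), 2) = Pow(Add(25, Mul(35, Rational(1, 42))), 2) = Pow(Add(25, Rational(5, 6)), 2) = Pow(Rational(155, 6), 2) = Rational(24025, 36)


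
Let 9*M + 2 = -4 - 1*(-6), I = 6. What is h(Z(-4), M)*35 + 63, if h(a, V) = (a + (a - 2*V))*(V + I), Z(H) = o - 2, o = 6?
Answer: 1743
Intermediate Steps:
Z(H) = 4 (Z(H) = 6 - 2 = 4)
M = 0 (M = -2/9 + (-4 - 1*(-6))/9 = -2/9 + (-4 + 6)/9 = -2/9 + (1/9)*2 = -2/9 + 2/9 = 0)
h(a, V) = (6 + V)*(-2*V + 2*a) (h(a, V) = (a + (a - 2*V))*(V + 6) = (-2*V + 2*a)*(6 + V) = (6 + V)*(-2*V + 2*a))
h(Z(-4), M)*35 + 63 = (-12*0 - 2*0**2 + 12*4 + 2*0*4)*35 + 63 = (0 - 2*0 + 48 + 0)*35 + 63 = (0 + 0 + 48 + 0)*35 + 63 = 48*35 + 63 = 1680 + 63 = 1743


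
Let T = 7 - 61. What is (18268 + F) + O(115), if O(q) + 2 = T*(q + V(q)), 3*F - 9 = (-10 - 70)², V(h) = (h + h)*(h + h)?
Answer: -8527223/3 ≈ -2.8424e+6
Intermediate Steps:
T = -54
V(h) = 4*h² (V(h) = (2*h)*(2*h) = 4*h²)
F = 6409/3 (F = 3 + (-10 - 70)²/3 = 3 + (⅓)*(-80)² = 3 + (⅓)*6400 = 3 + 6400/3 = 6409/3 ≈ 2136.3)
O(q) = -2 - 216*q² - 54*q (O(q) = -2 - 54*(q + 4*q²) = -2 + (-216*q² - 54*q) = -2 - 216*q² - 54*q)
(18268 + F) + O(115) = (18268 + 6409/3) + (-2 - 216*115² - 54*115) = 61213/3 + (-2 - 216*13225 - 6210) = 61213/3 + (-2 - 2856600 - 6210) = 61213/3 - 2862812 = -8527223/3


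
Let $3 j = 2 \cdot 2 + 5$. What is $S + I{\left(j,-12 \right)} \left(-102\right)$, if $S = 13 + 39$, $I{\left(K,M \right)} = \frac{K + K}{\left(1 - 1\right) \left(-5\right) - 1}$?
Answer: $664$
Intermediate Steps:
$j = 3$ ($j = \frac{2 \cdot 2 + 5}{3} = \frac{4 + 5}{3} = \frac{1}{3} \cdot 9 = 3$)
$I{\left(K,M \right)} = - 2 K$ ($I{\left(K,M \right)} = \frac{2 K}{0 \left(-5\right) - 1} = \frac{2 K}{0 - 1} = \frac{2 K}{-1} = 2 K \left(-1\right) = - 2 K$)
$S = 52$
$S + I{\left(j,-12 \right)} \left(-102\right) = 52 + \left(-2\right) 3 \left(-102\right) = 52 - -612 = 52 + 612 = 664$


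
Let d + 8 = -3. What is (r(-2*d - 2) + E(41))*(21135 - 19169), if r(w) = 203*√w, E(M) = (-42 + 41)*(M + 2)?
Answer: -84538 + 798196*√5 ≈ 1.7003e+6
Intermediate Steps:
d = -11 (d = -8 - 3 = -11)
E(M) = -2 - M (E(M) = -(2 + M) = -2 - M)
(r(-2*d - 2) + E(41))*(21135 - 19169) = (203*√(-2*(-11) - 2) + (-2 - 1*41))*(21135 - 19169) = (203*√(22 - 2) + (-2 - 41))*1966 = (203*√20 - 43)*1966 = (203*(2*√5) - 43)*1966 = (406*√5 - 43)*1966 = (-43 + 406*√5)*1966 = -84538 + 798196*√5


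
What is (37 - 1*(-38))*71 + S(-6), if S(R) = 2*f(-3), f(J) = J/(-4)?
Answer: 10653/2 ≈ 5326.5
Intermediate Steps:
f(J) = -J/4 (f(J) = J*(-¼) = -J/4)
S(R) = 3/2 (S(R) = 2*(-¼*(-3)) = 2*(¾) = 3/2)
(37 - 1*(-38))*71 + S(-6) = (37 - 1*(-38))*71 + 3/2 = (37 + 38)*71 + 3/2 = 75*71 + 3/2 = 5325 + 3/2 = 10653/2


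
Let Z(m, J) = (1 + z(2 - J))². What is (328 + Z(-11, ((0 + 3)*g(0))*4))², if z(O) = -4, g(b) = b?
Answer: 113569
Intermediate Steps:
Z(m, J) = 9 (Z(m, J) = (1 - 4)² = (-3)² = 9)
(328 + Z(-11, ((0 + 3)*g(0))*4))² = (328 + 9)² = 337² = 113569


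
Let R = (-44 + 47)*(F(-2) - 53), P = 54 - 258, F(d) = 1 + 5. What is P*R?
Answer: 28764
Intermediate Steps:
F(d) = 6
P = -204
R = -141 (R = (-44 + 47)*(6 - 53) = 3*(-47) = -141)
P*R = -204*(-141) = 28764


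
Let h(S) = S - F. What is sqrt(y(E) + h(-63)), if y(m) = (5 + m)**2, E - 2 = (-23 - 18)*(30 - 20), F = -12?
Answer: sqrt(162358) ≈ 402.94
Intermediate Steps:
h(S) = 12 + S (h(S) = S - 1*(-12) = S + 12 = 12 + S)
E = -408 (E = 2 + (-23 - 18)*(30 - 20) = 2 - 41*10 = 2 - 410 = -408)
sqrt(y(E) + h(-63)) = sqrt((5 - 408)**2 + (12 - 63)) = sqrt((-403)**2 - 51) = sqrt(162409 - 51) = sqrt(162358)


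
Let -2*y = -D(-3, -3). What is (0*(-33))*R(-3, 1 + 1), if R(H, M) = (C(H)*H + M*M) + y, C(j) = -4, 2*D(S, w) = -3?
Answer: 0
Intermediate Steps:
D(S, w) = -3/2 (D(S, w) = (1/2)*(-3) = -3/2)
y = -3/4 (y = -(-1)*(-3)/(2*2) = -1/2*3/2 = -3/4 ≈ -0.75000)
R(H, M) = -3/4 + M**2 - 4*H (R(H, M) = (-4*H + M*M) - 3/4 = (-4*H + M**2) - 3/4 = (M**2 - 4*H) - 3/4 = -3/4 + M**2 - 4*H)
(0*(-33))*R(-3, 1 + 1) = (0*(-33))*(-3/4 + (1 + 1)**2 - 4*(-3)) = 0*(-3/4 + 2**2 + 12) = 0*(-3/4 + 4 + 12) = 0*(61/4) = 0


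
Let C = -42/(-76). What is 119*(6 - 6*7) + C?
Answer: -162771/38 ≈ -4283.4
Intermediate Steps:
C = 21/38 (C = -42*(-1/76) = 21/38 ≈ 0.55263)
119*(6 - 6*7) + C = 119*(6 - 6*7) + 21/38 = 119*(6 - 42) + 21/38 = 119*(-36) + 21/38 = -4284 + 21/38 = -162771/38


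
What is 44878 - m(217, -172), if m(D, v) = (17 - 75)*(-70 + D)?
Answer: 53404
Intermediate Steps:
m(D, v) = 4060 - 58*D (m(D, v) = -58*(-70 + D) = 4060 - 58*D)
44878 - m(217, -172) = 44878 - (4060 - 58*217) = 44878 - (4060 - 12586) = 44878 - 1*(-8526) = 44878 + 8526 = 53404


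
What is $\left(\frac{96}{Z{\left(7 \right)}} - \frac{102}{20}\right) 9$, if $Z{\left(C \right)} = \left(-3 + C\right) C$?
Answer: $- \frac{1053}{70} \approx -15.043$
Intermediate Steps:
$Z{\left(C \right)} = C \left(-3 + C\right)$
$\left(\frac{96}{Z{\left(7 \right)}} - \frac{102}{20}\right) 9 = \left(\frac{96}{7 \left(-3 + 7\right)} - \frac{102}{20}\right) 9 = \left(\frac{96}{7 \cdot 4} - \frac{51}{10}\right) 9 = \left(\frac{96}{28} - \frac{51}{10}\right) 9 = \left(96 \cdot \frac{1}{28} - \frac{51}{10}\right) 9 = \left(\frac{24}{7} - \frac{51}{10}\right) 9 = \left(- \frac{117}{70}\right) 9 = - \frac{1053}{70}$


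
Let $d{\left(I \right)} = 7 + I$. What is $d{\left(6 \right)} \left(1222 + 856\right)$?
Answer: $27014$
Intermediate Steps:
$d{\left(6 \right)} \left(1222 + 856\right) = \left(7 + 6\right) \left(1222 + 856\right) = 13 \cdot 2078 = 27014$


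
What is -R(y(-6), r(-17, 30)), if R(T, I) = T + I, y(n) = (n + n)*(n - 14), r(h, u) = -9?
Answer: -231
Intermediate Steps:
y(n) = 2*n*(-14 + n) (y(n) = (2*n)*(-14 + n) = 2*n*(-14 + n))
R(T, I) = I + T
-R(y(-6), r(-17, 30)) = -(-9 + 2*(-6)*(-14 - 6)) = -(-9 + 2*(-6)*(-20)) = -(-9 + 240) = -1*231 = -231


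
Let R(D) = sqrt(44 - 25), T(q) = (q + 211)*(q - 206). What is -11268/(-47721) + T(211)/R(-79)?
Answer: 3756/15907 + 2110*sqrt(19)/19 ≈ 484.30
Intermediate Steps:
T(q) = (-206 + q)*(211 + q) (T(q) = (211 + q)*(-206 + q) = (-206 + q)*(211 + q))
R(D) = sqrt(19)
-11268/(-47721) + T(211)/R(-79) = -11268/(-47721) + (-43466 + 211**2 + 5*211)/(sqrt(19)) = -11268*(-1/47721) + (-43466 + 44521 + 1055)*(sqrt(19)/19) = 3756/15907 + 2110*(sqrt(19)/19) = 3756/15907 + 2110*sqrt(19)/19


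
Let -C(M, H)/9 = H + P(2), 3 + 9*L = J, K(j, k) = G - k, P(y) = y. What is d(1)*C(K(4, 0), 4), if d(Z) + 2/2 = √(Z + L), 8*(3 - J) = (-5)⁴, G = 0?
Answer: 54 - 9*I*√1106/2 ≈ 54.0 - 149.65*I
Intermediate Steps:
K(j, k) = -k (K(j, k) = 0 - k = -k)
J = -601/8 (J = 3 - ⅛*(-5)⁴ = 3 - ⅛*625 = 3 - 625/8 = -601/8 ≈ -75.125)
L = -625/72 (L = -⅓ + (⅑)*(-601/8) = -⅓ - 601/72 = -625/72 ≈ -8.6806)
C(M, H) = -18 - 9*H (C(M, H) = -9*(H + 2) = -9*(2 + H) = -18 - 9*H)
d(Z) = -1 + √(-625/72 + Z) (d(Z) = -1 + √(Z - 625/72) = -1 + √(-625/72 + Z))
d(1)*C(K(4, 0), 4) = (-1 + √(-1250 + 144*1)/12)*(-18 - 9*4) = (-1 + √(-1250 + 144)/12)*(-18 - 36) = (-1 + √(-1106)/12)*(-54) = (-1 + (I*√1106)/12)*(-54) = (-1 + I*√1106/12)*(-54) = 54 - 9*I*√1106/2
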